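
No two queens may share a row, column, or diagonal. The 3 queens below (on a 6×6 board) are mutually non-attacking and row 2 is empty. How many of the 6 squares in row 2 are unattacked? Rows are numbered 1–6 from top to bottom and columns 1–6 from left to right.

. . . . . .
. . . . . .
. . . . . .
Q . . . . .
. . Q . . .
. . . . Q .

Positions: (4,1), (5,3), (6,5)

(4,1) attacks row 2 at column 1 and diagonals 3.
(5,3) attacks row 2 at column 3 and diagonals 6.
(6,5) attacks row 2 at column 5 and diagonals 1.
Attacked columns: {1, 3, 5, 6}. Safe: {2, 4}.

2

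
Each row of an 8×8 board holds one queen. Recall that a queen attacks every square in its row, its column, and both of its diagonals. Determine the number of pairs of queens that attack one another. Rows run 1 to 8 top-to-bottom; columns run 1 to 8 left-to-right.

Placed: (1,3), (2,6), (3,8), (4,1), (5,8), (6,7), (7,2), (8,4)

Same column: (3,8)–(5,8) (column 8).
Same diagonal: (5,8)–(6,7) (|5−6| = |8−7| = 1).
Total attacking pairs: 2.

2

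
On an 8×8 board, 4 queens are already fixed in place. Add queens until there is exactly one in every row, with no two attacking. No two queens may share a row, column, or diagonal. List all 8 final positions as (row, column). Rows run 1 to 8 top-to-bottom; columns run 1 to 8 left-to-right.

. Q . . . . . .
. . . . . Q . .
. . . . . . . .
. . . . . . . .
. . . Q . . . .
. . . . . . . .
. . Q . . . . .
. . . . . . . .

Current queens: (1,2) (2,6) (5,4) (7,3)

(1,2) (2,6) (3,1) (4,7) (5,4) (6,8) (7,3) (8,5)

Row 3: attacked by (1,2)→{2,4}; (2,6)→{5,6,7}; (5,4)→{2,4,6}; (7,3)→{3,7}. Safe: 1, 8. Place at column 1.
Row 4: attacked by (1,2)→{2,5}; (2,6)→{4,6,8}; (3,1)→{1,2}; (5,4)→{3,4,5}; (7,3)→{3,6}. Safe: 7. Place at column 7.
Row 6: attacked by (1,2)→{2,7}; (2,6)→{2,6}; (3,1)→{1,4}; (4,7)→{5,7}; (5,4)→{3,4,5}; (7,3)→{2,3,4}. Safe: 8. Place at column 8.
Row 8: attacked by (1,2)→{2}; (2,6)→{6}; (3,1)→{1,6}; (4,7)→{3,7}; (5,4)→{1,4,7}; (6,8)→{6,8}; (7,3)→{2,3,4}. Safe: 5. Place at column 5.
Columns [2, 6, 1, 7, 4, 8, 3, 5], r−c [-1, -4, 2, -3, 1, -2, 4, 3], r+c [3, 8, 4, 11, 9, 14, 10, 13] are all distinct, so no two queens attack.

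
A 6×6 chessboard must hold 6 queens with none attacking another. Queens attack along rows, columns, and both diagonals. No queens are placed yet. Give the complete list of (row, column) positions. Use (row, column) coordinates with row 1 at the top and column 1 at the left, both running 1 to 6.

(1,3) (2,6) (3,2) (4,5) (5,1) (6,4)

Row 1: Safe: 1, 2, 3, 4, 5, 6. Place at column 3.
Row 2: attacked by (1,3)→{2,3,4}. Safe: 1, 5, 6. Place at column 6.
Row 3: attacked by (1,3)→{1,3,5}; (2,6)→{5,6}. Safe: 2, 4. Place at column 2.
Row 4: attacked by (1,3)→{3,6}; (2,6)→{4,6}; (3,2)→{1,2,3}. Safe: 5. Place at column 5.
Row 5: attacked by (1,3)→{3}; (2,6)→{3,6}; (3,2)→{2,4}; (4,5)→{4,5,6}. Safe: 1. Place at column 1.
Row 6: attacked by (1,3)→{3}; (2,6)→{2,6}; (3,2)→{2,5}; (4,5)→{3,5}; (5,1)→{1,2}. Safe: 4. Place at column 4.
Columns [3, 6, 2, 5, 1, 4], r−c [-2, -4, 1, -1, 4, 2], r+c [4, 8, 5, 9, 6, 10] are all distinct, so no two queens attack.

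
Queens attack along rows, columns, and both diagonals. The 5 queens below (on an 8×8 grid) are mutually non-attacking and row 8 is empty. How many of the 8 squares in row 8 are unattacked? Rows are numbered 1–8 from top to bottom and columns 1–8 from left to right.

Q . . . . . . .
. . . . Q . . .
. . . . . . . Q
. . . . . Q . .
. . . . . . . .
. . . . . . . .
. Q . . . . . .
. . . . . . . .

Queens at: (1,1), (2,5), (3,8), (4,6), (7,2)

2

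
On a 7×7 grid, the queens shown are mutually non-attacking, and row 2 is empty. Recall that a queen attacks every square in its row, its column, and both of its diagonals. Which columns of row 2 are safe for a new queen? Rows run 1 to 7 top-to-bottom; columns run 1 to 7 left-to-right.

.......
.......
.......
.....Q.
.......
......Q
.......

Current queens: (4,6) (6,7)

(4,6) attacks row 2 at column 6 and diagonals 4.
(6,7) attacks row 2 at column 7 and diagonals 3.
Attacked columns: {3, 4, 6, 7}. Safe: {1, 2, 5}.

columns 1, 2, 5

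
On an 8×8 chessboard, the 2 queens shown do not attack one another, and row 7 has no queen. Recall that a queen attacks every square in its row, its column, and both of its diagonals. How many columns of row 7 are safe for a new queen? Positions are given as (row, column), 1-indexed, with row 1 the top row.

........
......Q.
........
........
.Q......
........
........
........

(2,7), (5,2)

5

(2,7) attacks row 7 at column 7 and diagonals 2.
(5,2) attacks row 7 at column 2 and diagonals 4.
Attacked columns: {2, 4, 7}. Safe: {1, 3, 5, 6, 8}.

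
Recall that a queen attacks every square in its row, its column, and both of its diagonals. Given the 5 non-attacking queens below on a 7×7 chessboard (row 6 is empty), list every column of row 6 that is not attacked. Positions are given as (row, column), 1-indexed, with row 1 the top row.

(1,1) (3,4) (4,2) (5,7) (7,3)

columns 5

(1,1) attacks row 6 at column 1 and diagonals 6.
(3,4) attacks row 6 at column 4 and diagonals 1, 7.
(4,2) attacks row 6 at column 2 and diagonals 4.
(5,7) attacks row 6 at column 7 and diagonals 6.
(7,3) attacks row 6 at column 3 and diagonals 2, 4.
Attacked columns: {1, 2, 3, 4, 6, 7}. Safe: {5}.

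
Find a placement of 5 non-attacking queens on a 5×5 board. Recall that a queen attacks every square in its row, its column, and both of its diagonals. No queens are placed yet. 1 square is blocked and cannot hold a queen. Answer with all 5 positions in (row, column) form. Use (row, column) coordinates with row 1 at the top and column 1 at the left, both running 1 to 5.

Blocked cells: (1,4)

(1,3) (2,1) (3,4) (4,2) (5,5)

Row 1: Blocked: 4. Safe: 1, 2, 3, 5. Place at column 3.
Row 2: attacked by (1,3)→{2,3,4}. Safe: 1, 5. Place at column 1.
Row 3: attacked by (1,3)→{1,3,5}; (2,1)→{1,2}. Safe: 4. Place at column 4.
Row 4: attacked by (1,3)→{3}; (2,1)→{1,3}; (3,4)→{3,4,5}. Safe: 2. Place at column 2.
Row 5: attacked by (1,3)→{3}; (2,1)→{1,4}; (3,4)→{2,4}; (4,2)→{1,2,3}. Safe: 5. Place at column 5.
Columns [3, 1, 4, 2, 5], r−c [-2, 1, -1, 2, 0], r+c [4, 3, 7, 6, 10] are all distinct, so no two queens attack.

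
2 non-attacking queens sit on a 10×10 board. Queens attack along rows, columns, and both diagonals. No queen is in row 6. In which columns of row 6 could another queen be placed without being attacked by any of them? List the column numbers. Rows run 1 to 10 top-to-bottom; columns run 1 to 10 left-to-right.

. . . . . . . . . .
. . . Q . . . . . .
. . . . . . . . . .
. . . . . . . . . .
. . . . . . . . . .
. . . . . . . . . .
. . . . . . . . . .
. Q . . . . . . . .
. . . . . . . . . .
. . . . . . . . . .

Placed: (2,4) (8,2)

columns 1, 3, 5, 6, 7, 9, 10

(2,4) attacks row 6 at column 4 and diagonals 8.
(8,2) attacks row 6 at column 2 and diagonals 4.
Attacked columns: {2, 4, 8}. Safe: {1, 3, 5, 6, 7, 9, 10}.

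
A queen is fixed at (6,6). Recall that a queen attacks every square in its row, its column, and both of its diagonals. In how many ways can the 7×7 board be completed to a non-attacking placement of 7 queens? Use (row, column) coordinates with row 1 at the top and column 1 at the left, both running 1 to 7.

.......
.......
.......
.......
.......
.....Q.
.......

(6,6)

Branch on row 1: col 2 → 1; col 3 → 1; col 4 → 0; col 5 → 1; col 7 → 1.
Sum: 1 + 1 + 0 + 1 + 1 = 4.

4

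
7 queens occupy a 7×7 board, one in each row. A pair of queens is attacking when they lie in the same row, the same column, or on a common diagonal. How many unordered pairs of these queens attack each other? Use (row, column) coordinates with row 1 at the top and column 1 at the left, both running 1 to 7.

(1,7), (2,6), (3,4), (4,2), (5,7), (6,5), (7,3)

2

Same column: (1,7)–(5,7) (column 7).
Same diagonal: (1,7)–(2,6) (|1−2| = |7−6| = 1).
Total attacking pairs: 2.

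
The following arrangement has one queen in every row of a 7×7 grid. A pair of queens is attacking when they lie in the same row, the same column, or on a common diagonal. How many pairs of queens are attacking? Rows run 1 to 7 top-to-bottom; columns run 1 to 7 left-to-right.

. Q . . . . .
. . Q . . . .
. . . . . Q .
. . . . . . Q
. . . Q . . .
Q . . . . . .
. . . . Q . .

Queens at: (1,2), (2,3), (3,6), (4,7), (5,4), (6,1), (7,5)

Same diagonal: (1,2)–(2,3) (|1−2| = |2−3| = 1); (3,6)–(4,7) (|3−4| = |6−7| = 1); (3,6)–(5,4) (|3−5| = |6−4| = 2).
Total attacking pairs: 3.

3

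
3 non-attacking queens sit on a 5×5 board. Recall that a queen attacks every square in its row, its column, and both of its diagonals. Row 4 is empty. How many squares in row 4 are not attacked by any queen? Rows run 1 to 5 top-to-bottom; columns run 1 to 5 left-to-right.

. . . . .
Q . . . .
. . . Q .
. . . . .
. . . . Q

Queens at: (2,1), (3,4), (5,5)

1

(2,1) attacks row 4 at column 1 and diagonals 3.
(3,4) attacks row 4 at column 4 and diagonals 3, 5.
(5,5) attacks row 4 at column 5 and diagonals 4.
Attacked columns: {1, 3, 4, 5}. Safe: {2}.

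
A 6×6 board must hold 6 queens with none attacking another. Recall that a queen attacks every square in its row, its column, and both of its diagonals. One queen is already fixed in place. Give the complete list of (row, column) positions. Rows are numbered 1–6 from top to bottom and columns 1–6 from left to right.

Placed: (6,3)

(1,4) (2,1) (3,5) (4,2) (5,6) (6,3)

Row 1: attacked by (6,3)→{3}. Safe: 1, 2, 4, 5, 6. Place at column 4.
Row 2: attacked by (1,4)→{3,4,5}; (6,3)→{3}. Safe: 1, 2, 6. Place at column 1.
Row 3: attacked by (1,4)→{2,4,6}; (2,1)→{1,2}; (6,3)→{3,6}. Safe: 5. Place at column 5.
Row 4: attacked by (1,4)→{1,4}; (2,1)→{1,3}; (3,5)→{4,5,6}; (6,3)→{1,3,5}. Safe: 2. Place at column 2.
Row 5: attacked by (1,4)→{4}; (2,1)→{1,4}; (3,5)→{3,5}; (4,2)→{1,2,3}; (6,3)→{2,3,4}. Safe: 6. Place at column 6.
Columns [4, 1, 5, 2, 6, 3], r−c [-3, 1, -2, 2, -1, 3], r+c [5, 3, 8, 6, 11, 9] are all distinct, so no two queens attack.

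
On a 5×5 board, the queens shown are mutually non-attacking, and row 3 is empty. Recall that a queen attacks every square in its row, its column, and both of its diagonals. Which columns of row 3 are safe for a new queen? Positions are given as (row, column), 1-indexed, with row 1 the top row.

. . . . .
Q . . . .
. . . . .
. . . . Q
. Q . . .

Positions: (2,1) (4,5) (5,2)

columns 3

(2,1) attacks row 3 at column 1 and diagonals 2.
(4,5) attacks row 3 at column 5 and diagonals 4.
(5,2) attacks row 3 at column 2 and diagonals 4.
Attacked columns: {1, 2, 4, 5}. Safe: {3}.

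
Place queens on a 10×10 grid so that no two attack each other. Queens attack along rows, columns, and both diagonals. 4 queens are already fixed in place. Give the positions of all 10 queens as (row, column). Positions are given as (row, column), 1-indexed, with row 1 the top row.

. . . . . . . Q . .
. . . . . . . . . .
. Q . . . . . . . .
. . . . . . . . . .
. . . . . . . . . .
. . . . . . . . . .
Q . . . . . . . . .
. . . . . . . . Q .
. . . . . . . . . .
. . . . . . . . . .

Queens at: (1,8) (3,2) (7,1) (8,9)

Row 2: attacked by (1,8)→{7,8,9}; (3,2)→{1,2,3}; (7,1)→{1,6}; (8,9)→{3,9}. Safe: 4, 5, 10. Place at column 4.
Row 4: attacked by (1,8)→{5,8}; (2,4)→{2,4,6}; (3,2)→{1,2,3}; (7,1)→{1,4}; (8,9)→{5,9}. Safe: 7, 10. Place at column 7.
Row 5: attacked by (1,8)→{4,8}; (2,4)→{1,4,7}; (3,2)→{2,4}; (4,7)→{6,7,8}; (7,1)→{1,3}; (8,9)→{6,9}. Safe: 5, 10. Place at column 5.
Row 6: attacked by (1,8)→{3,8}; (2,4)→{4,8}; (3,2)→{2,5}; (4,7)→{5,7,9}; (5,5)→{4,5,6}; (7,1)→{1,2}; (8,9)→{7,9}. Safe: 10. Place at column 10.
Row 9: attacked by (1,8)→{8}; (2,4)→{4}; (3,2)→{2,8}; (4,7)→{2,7}; (5,5)→{1,5,9}; (6,10)→{7,10}; (7,1)→{1,3}; (8,9)→{8,9,10}. Safe: 6. Place at column 6.
Row 10: attacked by (1,8)→{8}; (2,4)→{4}; (3,2)→{2,9}; (4,7)→{1,7}; (5,5)→{5,10}; (6,10)→{6,10}; (7,1)→{1,4}; (8,9)→{7,9}; (9,6)→{5,6,7}. Safe: 3. Place at column 3.
Columns [8, 4, 2, 7, 5, 10, 1, 9, 6, 3], r−c [-7, -2, 1, -3, 0, -4, 6, -1, 3, 7], r+c [9, 6, 5, 11, 10, 16, 8, 17, 15, 13] are all distinct, so no two queens attack.

(1,8) (2,4) (3,2) (4,7) (5,5) (6,10) (7,1) (8,9) (9,6) (10,3)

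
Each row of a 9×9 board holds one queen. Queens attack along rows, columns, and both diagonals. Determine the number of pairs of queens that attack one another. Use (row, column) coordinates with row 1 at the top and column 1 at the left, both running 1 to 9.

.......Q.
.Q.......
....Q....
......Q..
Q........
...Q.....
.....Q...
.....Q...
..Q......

2

Same column: (7,6)–(8,6) (column 6).
Same diagonal: (6,4)–(8,6) (|6−8| = |4−6| = 2).
Total attacking pairs: 2.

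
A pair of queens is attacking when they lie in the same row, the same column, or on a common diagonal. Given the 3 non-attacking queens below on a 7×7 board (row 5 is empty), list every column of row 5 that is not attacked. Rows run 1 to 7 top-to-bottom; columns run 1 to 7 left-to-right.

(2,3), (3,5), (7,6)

columns 1, 2

(2,3) attacks row 5 at column 3 and diagonals 6.
(3,5) attacks row 5 at column 5 and diagonals 3, 7.
(7,6) attacks row 5 at column 6 and diagonals 4.
Attacked columns: {3, 4, 5, 6, 7}. Safe: {1, 2}.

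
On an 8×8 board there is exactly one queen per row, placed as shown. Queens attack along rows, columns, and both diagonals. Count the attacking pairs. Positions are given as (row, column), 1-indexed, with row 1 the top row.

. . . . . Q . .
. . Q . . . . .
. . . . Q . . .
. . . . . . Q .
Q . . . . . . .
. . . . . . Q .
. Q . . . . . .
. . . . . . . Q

Same column: (4,7)–(6,7) (column 7).
Same diagonal: (2,3)–(6,7) (|2−6| = |3−7| = 4).
Total attacking pairs: 2.

2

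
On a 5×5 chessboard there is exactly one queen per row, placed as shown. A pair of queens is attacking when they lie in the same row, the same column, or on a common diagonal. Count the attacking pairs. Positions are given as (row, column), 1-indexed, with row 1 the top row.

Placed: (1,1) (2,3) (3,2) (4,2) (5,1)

Same column: (1,1)–(5,1) (column 1); (3,2)–(4,2) (column 2).
Same diagonal: (2,3)–(3,2) (|2−3| = |3−2| = 1); (4,2)–(5,1) (|4−5| = |2−1| = 1).
Total attacking pairs: 4.

4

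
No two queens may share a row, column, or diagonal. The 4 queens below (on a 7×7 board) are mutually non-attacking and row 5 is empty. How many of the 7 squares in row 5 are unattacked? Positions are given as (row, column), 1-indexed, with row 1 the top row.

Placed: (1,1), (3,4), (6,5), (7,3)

1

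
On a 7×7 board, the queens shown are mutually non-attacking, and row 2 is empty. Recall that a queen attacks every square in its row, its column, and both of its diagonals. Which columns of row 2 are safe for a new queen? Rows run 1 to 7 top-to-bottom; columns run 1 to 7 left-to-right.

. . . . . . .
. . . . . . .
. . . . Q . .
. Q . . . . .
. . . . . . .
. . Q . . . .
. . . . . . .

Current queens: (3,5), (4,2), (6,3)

columns 1

(3,5) attacks row 2 at column 5 and diagonals 4, 6.
(4,2) attacks row 2 at column 2 and diagonals 4.
(6,3) attacks row 2 at column 3 and diagonals 7.
Attacked columns: {2, 3, 4, 5, 6, 7}. Safe: {1}.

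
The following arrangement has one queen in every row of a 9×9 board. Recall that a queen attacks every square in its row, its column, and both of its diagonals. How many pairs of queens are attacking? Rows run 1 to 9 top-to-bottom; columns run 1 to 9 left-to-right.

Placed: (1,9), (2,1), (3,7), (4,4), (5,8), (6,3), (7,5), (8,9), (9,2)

2

Same column: (1,9)–(8,9) (column 9).
Same diagonal: (1,9)–(3,7) (|1−3| = |9−7| = 2).
Total attacking pairs: 2.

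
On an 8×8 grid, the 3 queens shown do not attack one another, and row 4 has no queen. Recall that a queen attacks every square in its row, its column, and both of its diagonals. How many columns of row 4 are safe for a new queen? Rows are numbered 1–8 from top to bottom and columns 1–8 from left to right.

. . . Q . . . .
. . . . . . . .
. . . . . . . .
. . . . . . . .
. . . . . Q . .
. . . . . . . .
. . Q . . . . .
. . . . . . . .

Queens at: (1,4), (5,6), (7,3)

(1,4) attacks row 4 at column 4 and diagonals 1, 7.
(5,6) attacks row 4 at column 6 and diagonals 5, 7.
(7,3) attacks row 4 at column 3 and diagonals 6.
Attacked columns: {1, 3, 4, 5, 6, 7}. Safe: {2, 8}.

2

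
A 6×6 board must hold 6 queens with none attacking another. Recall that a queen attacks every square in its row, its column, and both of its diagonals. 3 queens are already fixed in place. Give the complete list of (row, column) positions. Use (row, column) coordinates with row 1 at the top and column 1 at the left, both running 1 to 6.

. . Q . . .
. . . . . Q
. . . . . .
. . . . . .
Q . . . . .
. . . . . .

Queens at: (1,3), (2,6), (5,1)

(1,3) (2,6) (3,2) (4,5) (5,1) (6,4)

Row 3: attacked by (1,3)→{1,3,5}; (2,6)→{5,6}; (5,1)→{1,3}. Safe: 2, 4. Place at column 2.
Row 4: attacked by (1,3)→{3,6}; (2,6)→{4,6}; (3,2)→{1,2,3}; (5,1)→{1,2}. Safe: 5. Place at column 5.
Row 6: attacked by (1,3)→{3}; (2,6)→{2,6}; (3,2)→{2,5}; (4,5)→{3,5}; (5,1)→{1,2}. Safe: 4. Place at column 4.
Columns [3, 6, 2, 5, 1, 4], r−c [-2, -4, 1, -1, 4, 2], r+c [4, 8, 5, 9, 6, 10] are all distinct, so no two queens attack.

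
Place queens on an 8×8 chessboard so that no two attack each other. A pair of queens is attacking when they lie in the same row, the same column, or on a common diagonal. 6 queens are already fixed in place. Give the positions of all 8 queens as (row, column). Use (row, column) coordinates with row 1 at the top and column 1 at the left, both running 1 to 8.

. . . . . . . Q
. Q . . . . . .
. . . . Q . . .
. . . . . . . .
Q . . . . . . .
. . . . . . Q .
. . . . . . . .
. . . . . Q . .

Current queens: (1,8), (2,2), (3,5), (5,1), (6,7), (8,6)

(1,8) (2,2) (3,5) (4,3) (5,1) (6,7) (7,4) (8,6)

Row 4: attacked by (1,8)→{5,8}; (2,2)→{2,4}; (3,5)→{4,5,6}; (5,1)→{1,2}; (6,7)→{5,7}; (8,6)→{2,6}. Safe: 3. Place at column 3.
Row 7: attacked by (1,8)→{2,8}; (2,2)→{2,7}; (3,5)→{1,5}; (4,3)→{3,6}; (5,1)→{1,3}; (6,7)→{6,7,8}; (8,6)→{5,6,7}. Safe: 4. Place at column 4.
Columns [8, 2, 5, 3, 1, 7, 4, 6], r−c [-7, 0, -2, 1, 4, -1, 3, 2], r+c [9, 4, 8, 7, 6, 13, 11, 14] are all distinct, so no two queens attack.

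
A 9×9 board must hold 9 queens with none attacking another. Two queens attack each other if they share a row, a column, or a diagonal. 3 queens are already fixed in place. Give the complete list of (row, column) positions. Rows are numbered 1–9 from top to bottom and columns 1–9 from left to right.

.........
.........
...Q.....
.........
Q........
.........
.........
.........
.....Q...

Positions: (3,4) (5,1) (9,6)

(1,7) (2,2) (3,4) (4,9) (5,1) (6,8) (7,5) (8,3) (9,6)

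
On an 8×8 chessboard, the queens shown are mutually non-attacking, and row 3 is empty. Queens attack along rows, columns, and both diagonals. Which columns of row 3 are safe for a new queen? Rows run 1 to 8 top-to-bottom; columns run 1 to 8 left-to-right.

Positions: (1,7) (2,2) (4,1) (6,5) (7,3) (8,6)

columns 4

(1,7) attacks row 3 at column 7 and diagonals 5.
(2,2) attacks row 3 at column 2 and diagonals 1, 3.
(4,1) attacks row 3 at column 1 and diagonals 2.
(6,5) attacks row 3 at column 5 and diagonals 2, 8.
(7,3) attacks row 3 at column 3 and diagonals 7.
(8,6) attacks row 3 at column 6 and diagonals 1.
Attacked columns: {1, 2, 3, 5, 6, 7, 8}. Safe: {4}.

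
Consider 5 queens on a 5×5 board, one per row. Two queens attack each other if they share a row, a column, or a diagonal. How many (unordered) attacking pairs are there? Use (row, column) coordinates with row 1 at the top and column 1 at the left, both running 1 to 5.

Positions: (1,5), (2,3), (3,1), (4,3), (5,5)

2

Same column: (1,5)–(5,5) (column 5); (2,3)–(4,3) (column 3).
Total attacking pairs: 2.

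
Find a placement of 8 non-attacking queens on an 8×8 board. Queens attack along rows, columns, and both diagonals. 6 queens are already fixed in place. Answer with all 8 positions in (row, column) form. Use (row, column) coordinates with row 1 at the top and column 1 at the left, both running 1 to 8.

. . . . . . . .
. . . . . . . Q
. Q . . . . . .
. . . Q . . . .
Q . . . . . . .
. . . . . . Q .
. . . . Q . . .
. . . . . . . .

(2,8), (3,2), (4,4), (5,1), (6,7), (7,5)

(1,6) (2,8) (3,2) (4,4) (5,1) (6,7) (7,5) (8,3)

Row 1: attacked by (2,8)→{7,8}; (3,2)→{2,4}; (4,4)→{1,4,7}; (5,1)→{1,5}; (6,7)→{2,7}; (7,5)→{5}. Safe: 3, 6. Place at column 6.
Row 8: attacked by (1,6)→{6}; (2,8)→{2,8}; (3,2)→{2,7}; (4,4)→{4,8}; (5,1)→{1,4}; (6,7)→{5,7}; (7,5)→{4,5,6}. Safe: 3. Place at column 3.
Columns [6, 8, 2, 4, 1, 7, 5, 3], r−c [-5, -6, 1, 0, 4, -1, 2, 5], r+c [7, 10, 5, 8, 6, 13, 12, 11] are all distinct, so no two queens attack.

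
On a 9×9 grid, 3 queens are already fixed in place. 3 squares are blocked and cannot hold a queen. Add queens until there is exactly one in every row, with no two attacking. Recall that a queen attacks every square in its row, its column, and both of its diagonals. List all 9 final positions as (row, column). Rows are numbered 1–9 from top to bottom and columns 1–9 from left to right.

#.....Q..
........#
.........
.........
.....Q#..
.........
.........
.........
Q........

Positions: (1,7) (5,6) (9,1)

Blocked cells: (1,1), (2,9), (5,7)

Row 2: attacked by (1,7)→{6,7,8}; (5,6)→{3,6,9}; (9,1)→{1,8}. Blocked: 9. Safe: 2, 4, 5. Place at column 4.
Row 3: attacked by (1,7)→{5,7,9}; (2,4)→{3,4,5}; (5,6)→{4,6,8}; (9,1)→{1,7}. Safe: 2. Place at column 2.
Row 4: attacked by (1,7)→{4,7}; (2,4)→{2,4,6}; (3,2)→{1,2,3}; (5,6)→{5,6,7}; (9,1)→{1,6}. Safe: 8, 9. Place at column 9.
Row 6: attacked by (1,7)→{2,7}; (2,4)→{4,8}; (3,2)→{2,5}; (4,9)→{7,9}; (5,6)→{5,6,7}; (9,1)→{1,4}. Safe: 3. Place at column 3.
Row 7: attacked by (1,7)→{1,7}; (2,4)→{4,9}; (3,2)→{2,6}; (4,9)→{6,9}; (5,6)→{4,6,8}; (6,3)→{2,3,4}; (9,1)→{1,3}. Safe: 5. Place at column 5.
Row 8: attacked by (1,7)→{7}; (2,4)→{4}; (3,2)→{2,7}; (4,9)→{5,9}; (5,6)→{3,6,9}; (6,3)→{1,3,5}; (7,5)→{4,5,6}; (9,1)→{1,2}. Safe: 8. Place at column 8.
Columns [7, 4, 2, 9, 6, 3, 5, 8, 1], r−c [-6, -2, 1, -5, -1, 3, 2, 0, 8], r+c [8, 6, 5, 13, 11, 9, 12, 16, 10] are all distinct, so no two queens attack.

(1,7) (2,4) (3,2) (4,9) (5,6) (6,3) (7,5) (8,8) (9,1)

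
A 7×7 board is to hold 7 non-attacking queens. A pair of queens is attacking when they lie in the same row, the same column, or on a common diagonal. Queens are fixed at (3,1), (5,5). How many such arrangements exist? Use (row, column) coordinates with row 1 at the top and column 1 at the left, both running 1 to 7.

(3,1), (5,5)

Branch on row 1: col 2 → 1; col 4 → 1; col 6 → 0; col 7 → 0.
Sum: 1 + 1 + 0 + 0 = 2.

2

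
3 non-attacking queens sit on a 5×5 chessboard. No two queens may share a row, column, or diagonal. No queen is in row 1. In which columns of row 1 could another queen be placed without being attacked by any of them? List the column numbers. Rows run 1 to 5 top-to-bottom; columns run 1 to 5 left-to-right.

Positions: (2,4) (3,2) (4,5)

columns 1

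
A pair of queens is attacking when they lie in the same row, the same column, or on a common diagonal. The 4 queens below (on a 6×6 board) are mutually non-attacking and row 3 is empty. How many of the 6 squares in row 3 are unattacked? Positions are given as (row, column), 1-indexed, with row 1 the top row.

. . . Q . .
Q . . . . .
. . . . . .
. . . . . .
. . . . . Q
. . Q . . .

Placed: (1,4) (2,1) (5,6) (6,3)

1

(1,4) attacks row 3 at column 4 and diagonals 2, 6.
(2,1) attacks row 3 at column 1 and diagonals 2.
(5,6) attacks row 3 at column 6 and diagonals 4.
(6,3) attacks row 3 at column 3 and diagonals 6.
Attacked columns: {1, 2, 3, 4, 6}. Safe: {5}.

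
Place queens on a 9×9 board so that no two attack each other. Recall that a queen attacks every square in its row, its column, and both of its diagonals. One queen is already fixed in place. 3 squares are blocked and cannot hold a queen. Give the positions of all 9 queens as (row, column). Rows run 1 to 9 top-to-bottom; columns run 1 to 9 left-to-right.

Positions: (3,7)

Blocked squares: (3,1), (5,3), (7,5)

Row 1: attacked by (3,7)→{5,7,9}. Safe: 1, 2, 3, 4, 6, 8. Place at column 4.
Row 2: attacked by (1,4)→{3,4,5}; (3,7)→{6,7,8}. Safe: 1, 2, 9. Place at column 1.
Row 4: attacked by (1,4)→{1,4,7}; (2,1)→{1,3}; (3,7)→{6,7,8}. Safe: 2, 5, 9. Place at column 9.
Row 5: attacked by (1,4)→{4,8}; (2,1)→{1,4}; (3,7)→{5,7,9}; (4,9)→{8,9}. Blocked: 3. Safe: 2, 6. Place at column 2.
Row 6: attacked by (1,4)→{4,9}; (2,1)→{1,5}; (3,7)→{4,7}; (4,9)→{7,9}; (5,2)→{1,2,3}. Safe: 6, 8. Place at column 6.
Row 7: attacked by (1,4)→{4}; (2,1)→{1,6}; (3,7)→{3,7}; (4,9)→{6,9}; (5,2)→{2,4}; (6,6)→{5,6,7}. Blocked: 5. Safe: 8. Place at column 8.
Row 8: attacked by (1,4)→{4}; (2,1)→{1,7}; (3,7)→{2,7}; (4,9)→{5,9}; (5,2)→{2,5}; (6,6)→{4,6,8}; (7,8)→{7,8,9}. Safe: 3. Place at column 3.
Row 9: attacked by (1,4)→{4}; (2,1)→{1,8}; (3,7)→{1,7}; (4,9)→{4,9}; (5,2)→{2,6}; (6,6)→{3,6,9}; (7,8)→{6,8}; (8,3)→{2,3,4}. Safe: 5. Place at column 5.
Columns [4, 1, 7, 9, 2, 6, 8, 3, 5], r−c [-3, 1, -4, -5, 3, 0, -1, 5, 4], r+c [5, 3, 10, 13, 7, 12, 15, 11, 14] are all distinct, so no two queens attack.

(1,4) (2,1) (3,7) (4,9) (5,2) (6,6) (7,8) (8,3) (9,5)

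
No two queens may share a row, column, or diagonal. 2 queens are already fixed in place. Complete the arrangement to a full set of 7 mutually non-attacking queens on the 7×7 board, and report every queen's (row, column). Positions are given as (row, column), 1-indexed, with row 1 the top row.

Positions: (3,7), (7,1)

Row 1: attacked by (3,7)→{5,7}; (7,1)→{1,7}. Safe: 2, 3, 4, 6. Place at column 3.
Row 2: attacked by (1,3)→{2,3,4}; (3,7)→{6,7}; (7,1)→{1,6}. Safe: 5. Place at column 5.
Row 4: attacked by (1,3)→{3,6}; (2,5)→{3,5,7}; (3,7)→{6,7}; (7,1)→{1,4}. Safe: 2. Place at column 2.
Row 5: attacked by (1,3)→{3,7}; (2,5)→{2,5}; (3,7)→{5,7}; (4,2)→{1,2,3}; (7,1)→{1,3}. Safe: 4, 6. Place at column 4.
Row 6: attacked by (1,3)→{3}; (2,5)→{1,5}; (3,7)→{4,7}; (4,2)→{2,4}; (5,4)→{3,4,5}; (7,1)→{1,2}. Safe: 6. Place at column 6.
Columns [3, 5, 7, 2, 4, 6, 1], r−c [-2, -3, -4, 2, 1, 0, 6], r+c [4, 7, 10, 6, 9, 12, 8] are all distinct, so no two queens attack.

(1,3) (2,5) (3,7) (4,2) (5,4) (6,6) (7,1)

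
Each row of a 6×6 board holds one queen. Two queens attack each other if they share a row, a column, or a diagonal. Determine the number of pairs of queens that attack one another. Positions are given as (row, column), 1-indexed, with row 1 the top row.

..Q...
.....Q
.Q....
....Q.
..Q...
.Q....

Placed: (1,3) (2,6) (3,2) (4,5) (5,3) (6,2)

5

Same column: (1,3)–(5,3) (column 3); (3,2)–(6,2) (column 2).
Same diagonal: (2,6)–(5,3) (|2−5| = |6−3| = 3); (2,6)–(6,2) (|2−6| = |6−2| = 4); (5,3)–(6,2) (|5−6| = |3−2| = 1).
Total attacking pairs: 5.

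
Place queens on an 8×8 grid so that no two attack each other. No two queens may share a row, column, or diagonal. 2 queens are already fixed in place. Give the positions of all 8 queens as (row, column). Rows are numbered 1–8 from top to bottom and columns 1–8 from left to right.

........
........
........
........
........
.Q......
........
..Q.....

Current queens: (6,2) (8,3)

(1,5) (2,8) (3,4) (4,1) (5,7) (6,2) (7,6) (8,3)

Row 1: attacked by (6,2)→{2,7}; (8,3)→{3}. Safe: 1, 4, 5, 6, 8. Place at column 5.
Row 2: attacked by (1,5)→{4,5,6}; (6,2)→{2,6}; (8,3)→{3}. Safe: 1, 7, 8. Place at column 8.
Row 3: attacked by (1,5)→{3,5,7}; (2,8)→{7,8}; (6,2)→{2,5}; (8,3)→{3,8}. Safe: 1, 4, 6. Place at column 4.
Row 4: attacked by (1,5)→{2,5,8}; (2,8)→{6,8}; (3,4)→{3,4,5}; (6,2)→{2,4}; (8,3)→{3,7}. Safe: 1. Place at column 1.
Row 5: attacked by (1,5)→{1,5}; (2,8)→{5,8}; (3,4)→{2,4,6}; (4,1)→{1,2}; (6,2)→{1,2,3}; (8,3)→{3,6}. Safe: 7. Place at column 7.
Row 7: attacked by (1,5)→{5}; (2,8)→{3,8}; (3,4)→{4,8}; (4,1)→{1,4}; (5,7)→{5,7}; (6,2)→{1,2,3}; (8,3)→{2,3,4}. Safe: 6. Place at column 6.
Columns [5, 8, 4, 1, 7, 2, 6, 3], r−c [-4, -6, -1, 3, -2, 4, 1, 5], r+c [6, 10, 7, 5, 12, 8, 13, 11] are all distinct, so no two queens attack.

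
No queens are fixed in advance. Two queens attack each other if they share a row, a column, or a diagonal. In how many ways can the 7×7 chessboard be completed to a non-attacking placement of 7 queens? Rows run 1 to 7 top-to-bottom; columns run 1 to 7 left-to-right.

Branch on row 1: col 1 → 4; col 2 → 7; col 3 → 6; col 4 → 6; col 5 → 6; col 6 → 7; col 7 → 4.
Sum: 4 + 7 + 6 + 6 + 6 + 7 + 4 = 40.
(This is the classic 7-queens count.)

40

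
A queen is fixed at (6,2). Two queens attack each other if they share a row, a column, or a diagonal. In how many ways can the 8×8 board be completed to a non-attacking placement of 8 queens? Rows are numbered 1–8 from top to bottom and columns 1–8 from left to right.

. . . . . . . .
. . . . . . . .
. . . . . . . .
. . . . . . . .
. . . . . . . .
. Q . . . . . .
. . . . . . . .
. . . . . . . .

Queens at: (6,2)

14

Branch on row 1: col 1 → 1; col 3 → 2; col 4 → 3; col 5 → 3; col 6 → 4; col 8 → 1.
Sum: 1 + 2 + 3 + 3 + 4 + 1 = 14.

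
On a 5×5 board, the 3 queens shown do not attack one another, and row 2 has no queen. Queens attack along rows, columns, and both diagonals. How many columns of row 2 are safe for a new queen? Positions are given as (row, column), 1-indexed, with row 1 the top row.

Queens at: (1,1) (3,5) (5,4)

(1,1) attacks row 2 at column 1 and diagonals 2.
(3,5) attacks row 2 at column 5 and diagonals 4.
(5,4) attacks row 2 at column 4 and diagonals 1.
Attacked columns: {1, 2, 4, 5}. Safe: {3}.

1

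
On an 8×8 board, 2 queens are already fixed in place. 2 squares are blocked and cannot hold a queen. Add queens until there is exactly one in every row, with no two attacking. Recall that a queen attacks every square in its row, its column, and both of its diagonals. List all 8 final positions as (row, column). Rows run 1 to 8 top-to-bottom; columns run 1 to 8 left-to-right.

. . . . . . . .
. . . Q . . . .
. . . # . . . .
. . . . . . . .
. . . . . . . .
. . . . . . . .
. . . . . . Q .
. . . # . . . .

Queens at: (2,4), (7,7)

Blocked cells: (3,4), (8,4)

Row 1: attacked by (2,4)→{3,4,5}; (7,7)→{1,7}. Safe: 2, 6, 8. Place at column 2.
Row 3: attacked by (1,2)→{2,4}; (2,4)→{3,4,5}; (7,7)→{3,7}. Blocked: 4. Safe: 1, 6, 8. Place at column 6.
Row 4: attacked by (1,2)→{2,5}; (2,4)→{2,4,6}; (3,6)→{5,6,7}; (7,7)→{4,7}. Safe: 1, 3, 8. Place at column 8.
Row 5: attacked by (1,2)→{2,6}; (2,4)→{1,4,7}; (3,6)→{4,6,8}; (4,8)→{7,8}; (7,7)→{5,7}. Safe: 3. Place at column 3.
Row 6: attacked by (1,2)→{2,7}; (2,4)→{4,8}; (3,6)→{3,6}; (4,8)→{6,8}; (5,3)→{2,3,4}; (7,7)→{6,7,8}. Safe: 1, 5. Place at column 1.
Row 8: attacked by (1,2)→{2}; (2,4)→{4}; (3,6)→{1,6}; (4,8)→{4,8}; (5,3)→{3,6}; (6,1)→{1,3}; (7,7)→{6,7,8}. Blocked: 4. Safe: 5. Place at column 5.
Columns [2, 4, 6, 8, 3, 1, 7, 5], r−c [-1, -2, -3, -4, 2, 5, 0, 3], r+c [3, 6, 9, 12, 8, 7, 14, 13] are all distinct, so no two queens attack.

(1,2) (2,4) (3,6) (4,8) (5,3) (6,1) (7,7) (8,5)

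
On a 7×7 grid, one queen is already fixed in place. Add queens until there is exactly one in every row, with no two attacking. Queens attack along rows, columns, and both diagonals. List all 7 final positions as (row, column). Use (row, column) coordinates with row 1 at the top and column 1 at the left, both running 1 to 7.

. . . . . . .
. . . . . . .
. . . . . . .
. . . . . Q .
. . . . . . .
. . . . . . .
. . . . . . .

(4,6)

(1,4) (2,1) (3,3) (4,6) (5,2) (6,7) (7,5)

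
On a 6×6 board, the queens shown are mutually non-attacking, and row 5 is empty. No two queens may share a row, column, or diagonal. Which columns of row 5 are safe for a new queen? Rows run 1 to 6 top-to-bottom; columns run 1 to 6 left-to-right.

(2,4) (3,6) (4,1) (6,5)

(2,4) attacks row 5 at column 4 and diagonals 1.
(3,6) attacks row 5 at column 6 and diagonals 4.
(4,1) attacks row 5 at column 1 and diagonals 2.
(6,5) attacks row 5 at column 5 and diagonals 4, 6.
Attacked columns: {1, 2, 4, 5, 6}. Safe: {3}.

columns 3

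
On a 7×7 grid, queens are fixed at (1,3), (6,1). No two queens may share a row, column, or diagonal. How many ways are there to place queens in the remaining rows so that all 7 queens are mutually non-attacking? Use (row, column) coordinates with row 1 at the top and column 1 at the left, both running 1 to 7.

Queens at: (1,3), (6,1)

Branch on row 2: col 6 → 0; col 7 → 1.
Sum: 0 + 1 = 1.

1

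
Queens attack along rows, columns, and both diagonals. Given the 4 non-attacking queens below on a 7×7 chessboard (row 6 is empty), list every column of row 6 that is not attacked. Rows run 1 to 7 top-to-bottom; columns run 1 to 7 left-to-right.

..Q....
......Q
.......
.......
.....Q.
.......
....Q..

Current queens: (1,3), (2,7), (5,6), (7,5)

columns 1, 2

(1,3) attacks row 6 at column 3.
(2,7) attacks row 6 at column 7 and diagonals 3.
(5,6) attacks row 6 at column 6 and diagonals 5, 7.
(7,5) attacks row 6 at column 5 and diagonals 4, 6.
Attacked columns: {3, 4, 5, 6, 7}. Safe: {1, 2}.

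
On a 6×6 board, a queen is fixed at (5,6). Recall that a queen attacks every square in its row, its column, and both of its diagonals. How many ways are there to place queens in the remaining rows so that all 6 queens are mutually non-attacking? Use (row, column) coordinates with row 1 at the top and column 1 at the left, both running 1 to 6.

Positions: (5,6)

1

Branch on row 1: col 1 → 0; col 3 → 0; col 4 → 1; col 5 → 0.
Sum: 0 + 0 + 1 + 0 = 1.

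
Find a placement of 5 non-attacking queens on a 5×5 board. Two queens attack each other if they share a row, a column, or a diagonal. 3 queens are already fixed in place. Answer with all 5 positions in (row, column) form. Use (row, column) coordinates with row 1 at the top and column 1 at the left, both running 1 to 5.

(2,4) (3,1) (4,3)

(1,2) (2,4) (3,1) (4,3) (5,5)

Row 1: attacked by (2,4)→{3,4,5}; (3,1)→{1,3}; (4,3)→{3}. Safe: 2. Place at column 2.
Row 5: attacked by (1,2)→{2}; (2,4)→{1,4}; (3,1)→{1,3}; (4,3)→{2,3,4}. Safe: 5. Place at column 5.
Columns [2, 4, 1, 3, 5], r−c [-1, -2, 2, 1, 0], r+c [3, 6, 4, 7, 10] are all distinct, so no two queens attack.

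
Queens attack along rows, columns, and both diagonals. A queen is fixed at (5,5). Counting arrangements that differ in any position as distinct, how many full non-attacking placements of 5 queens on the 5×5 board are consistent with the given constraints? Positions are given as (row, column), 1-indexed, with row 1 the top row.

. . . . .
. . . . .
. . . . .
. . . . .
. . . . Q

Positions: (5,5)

2

Branch on row 1: col 2 → 1; col 3 → 1; col 4 → 0.
Sum: 1 + 1 + 0 = 2.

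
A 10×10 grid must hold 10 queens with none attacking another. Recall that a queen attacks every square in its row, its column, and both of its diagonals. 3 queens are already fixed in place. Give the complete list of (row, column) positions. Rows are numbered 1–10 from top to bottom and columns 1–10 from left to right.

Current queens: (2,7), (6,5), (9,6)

Row 1: attacked by (2,7)→{6,7,8}; (6,5)→{5,10}; (9,6)→{6}. Safe: 1, 2, 3, 4, 9. Place at column 3.
Row 3: attacked by (1,3)→{1,3,5}; (2,7)→{6,7,8}; (6,5)→{2,5,8}; (9,6)→{6}. Safe: 4, 9, 10. Place at column 9.
Row 4: attacked by (1,3)→{3,6}; (2,7)→{5,7,9}; (3,9)→{8,9,10}; (6,5)→{3,5,7}; (9,6)→{1,6}. Safe: 2, 4. Place at column 4.
Row 5: attacked by (1,3)→{3,7}; (2,7)→{4,7,10}; (3,9)→{7,9}; (4,4)→{3,4,5}; (6,5)→{4,5,6}; (9,6)→{2,6,10}. Safe: 1, 8. Place at column 1.
Row 7: attacked by (1,3)→{3,9}; (2,7)→{2,7}; (3,9)→{5,9}; (4,4)→{1,4,7}; (5,1)→{1,3}; (6,5)→{4,5,6}; (9,6)→{4,6,8}. Safe: 10. Place at column 10.
Row 8: attacked by (1,3)→{3,10}; (2,7)→{1,7}; (3,9)→{4,9}; (4,4)→{4,8}; (5,1)→{1,4}; (6,5)→{3,5,7}; (7,10)→{9,10}; (9,6)→{5,6,7}. Safe: 2. Place at column 2.
Row 10: attacked by (1,3)→{3}; (2,7)→{7}; (3,9)→{2,9}; (4,4)→{4,10}; (5,1)→{1,6}; (6,5)→{1,5,9}; (7,10)→{7,10}; (8,2)→{2,4}; (9,6)→{5,6,7}. Safe: 8. Place at column 8.
Columns [3, 7, 9, 4, 1, 5, 10, 2, 6, 8], r−c [-2, -5, -6, 0, 4, 1, -3, 6, 3, 2], r+c [4, 9, 12, 8, 6, 11, 17, 10, 15, 18] are all distinct, so no two queens attack.

(1,3) (2,7) (3,9) (4,4) (5,1) (6,5) (7,10) (8,2) (9,6) (10,8)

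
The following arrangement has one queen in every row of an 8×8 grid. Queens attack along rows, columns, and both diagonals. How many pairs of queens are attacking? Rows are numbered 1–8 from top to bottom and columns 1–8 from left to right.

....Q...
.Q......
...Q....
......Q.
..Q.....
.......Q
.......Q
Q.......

2

Same column: (6,8)–(7,8) (column 8).
Same diagonal: (3,4)–(7,8) (|3−7| = |4−8| = 4).
Total attacking pairs: 2.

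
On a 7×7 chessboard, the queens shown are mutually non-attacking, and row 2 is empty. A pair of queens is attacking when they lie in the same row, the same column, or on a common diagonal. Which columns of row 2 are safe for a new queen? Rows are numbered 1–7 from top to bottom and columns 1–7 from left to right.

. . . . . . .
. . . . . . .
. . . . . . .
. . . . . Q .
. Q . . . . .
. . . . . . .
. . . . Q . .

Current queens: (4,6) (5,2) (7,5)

columns 1, 3, 7

(4,6) attacks row 2 at column 6 and diagonals 4.
(5,2) attacks row 2 at column 2 and diagonals 5.
(7,5) attacks row 2 at column 5.
Attacked columns: {2, 4, 5, 6}. Safe: {1, 3, 7}.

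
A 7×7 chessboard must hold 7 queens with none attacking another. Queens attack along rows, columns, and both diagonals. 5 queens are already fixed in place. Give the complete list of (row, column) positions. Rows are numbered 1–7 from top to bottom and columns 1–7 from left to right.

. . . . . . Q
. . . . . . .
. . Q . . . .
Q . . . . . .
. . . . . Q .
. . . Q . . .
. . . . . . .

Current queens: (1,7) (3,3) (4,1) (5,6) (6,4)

(1,7) (2,5) (3,3) (4,1) (5,6) (6,4) (7,2)

Row 2: attacked by (1,7)→{6,7}; (3,3)→{2,3,4}; (4,1)→{1,3}; (5,6)→{3,6}; (6,4)→{4}. Safe: 5. Place at column 5.
Row 7: attacked by (1,7)→{1,7}; (2,5)→{5}; (3,3)→{3,7}; (4,1)→{1,4}; (5,6)→{4,6}; (6,4)→{3,4,5}. Safe: 2. Place at column 2.
Columns [7, 5, 3, 1, 6, 4, 2], r−c [-6, -3, 0, 3, -1, 2, 5], r+c [8, 7, 6, 5, 11, 10, 9] are all distinct, so no two queens attack.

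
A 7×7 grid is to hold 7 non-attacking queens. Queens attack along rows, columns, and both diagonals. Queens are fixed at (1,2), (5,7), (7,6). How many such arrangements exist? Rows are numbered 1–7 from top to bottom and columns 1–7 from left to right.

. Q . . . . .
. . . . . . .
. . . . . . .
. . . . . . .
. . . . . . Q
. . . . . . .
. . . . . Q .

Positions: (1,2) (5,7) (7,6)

Branch on row 2: col 5 → 2.
Sum: 2 = 2.

2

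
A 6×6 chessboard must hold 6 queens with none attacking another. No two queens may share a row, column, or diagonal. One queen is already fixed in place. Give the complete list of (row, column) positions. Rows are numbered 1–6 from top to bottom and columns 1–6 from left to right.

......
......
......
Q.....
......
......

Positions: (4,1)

(1,2) (2,4) (3,6) (4,1) (5,3) (6,5)

Row 1: attacked by (4,1)→{1,4}. Safe: 2, 3, 5, 6. Place at column 2.
Row 2: attacked by (1,2)→{1,2,3}; (4,1)→{1,3}. Safe: 4, 5, 6. Place at column 4.
Row 3: attacked by (1,2)→{2,4}; (2,4)→{3,4,5}; (4,1)→{1,2}. Safe: 6. Place at column 6.
Row 5: attacked by (1,2)→{2,6}; (2,4)→{1,4}; (3,6)→{4,6}; (4,1)→{1,2}. Safe: 3, 5. Place at column 3.
Row 6: attacked by (1,2)→{2}; (2,4)→{4}; (3,6)→{3,6}; (4,1)→{1,3}; (5,3)→{2,3,4}. Safe: 5. Place at column 5.
Columns [2, 4, 6, 1, 3, 5], r−c [-1, -2, -3, 3, 2, 1], r+c [3, 6, 9, 5, 8, 11] are all distinct, so no two queens attack.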